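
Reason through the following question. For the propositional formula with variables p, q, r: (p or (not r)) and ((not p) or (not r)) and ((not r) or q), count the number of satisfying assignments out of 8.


Evaluate all 8 assignments for p, q, r:
p=0, q=0, r=0: 1
p=0, q=0, r=1: 0
p=0, q=1, r=0: 1
p=0, q=1, r=1: 0
p=1, q=0, r=0: 1
p=1, q=0, r=1: 0
p=1, q=1, r=0: 1
p=1, q=1, r=1: 0
Satisfying count = 4

4


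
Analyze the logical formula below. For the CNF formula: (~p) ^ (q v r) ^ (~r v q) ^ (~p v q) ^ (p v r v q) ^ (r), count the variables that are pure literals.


Check each variable for pure literal status:
p: mixed (not pure)
q: pure positive
r: mixed (not pure)
Pure literal count = 1

1


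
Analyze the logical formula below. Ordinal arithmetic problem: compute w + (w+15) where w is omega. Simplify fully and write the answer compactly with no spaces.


Compute w + (w+15).
Ordinal + is associative but NOT commutative; for finite n>0, n + w = w but w + n stays w+n.
w + (w+15) = (w+w) + 15 = w*2+15.
Result = w*2+15

w*2+15


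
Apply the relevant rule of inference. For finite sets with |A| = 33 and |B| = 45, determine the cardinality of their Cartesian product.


The Cartesian product A x B contains all ordered pairs (a, b).
|A x B| = |A| * |B| = 33 * 45 = 1485

1485


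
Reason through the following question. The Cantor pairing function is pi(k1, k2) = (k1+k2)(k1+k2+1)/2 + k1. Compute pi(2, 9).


k1 + k2 = 11
(k1+k2)(k1+k2+1)/2 = 11 * 12 / 2 = 66
pi = 66 + 2 = 68

68


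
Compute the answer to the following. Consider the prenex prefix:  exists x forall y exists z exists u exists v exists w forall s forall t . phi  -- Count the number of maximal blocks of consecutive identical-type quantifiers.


Quantifier-type sequence: E A E E E E A A  (A=forall, E=exists)
Group into maximal same-type runs:
  Ex1 | Ax1 | Ex4 | Ax2
Number of blocks = 4

4


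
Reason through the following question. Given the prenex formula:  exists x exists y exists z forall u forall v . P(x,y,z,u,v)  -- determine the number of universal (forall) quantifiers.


Quantifier prefix: exists x exists y exists z forall u forall v
Mark each quantifier type:
  E E E U U
Universal count = 2, Existential count = 3
Asked for universal (forall) quantifiers: 2

2


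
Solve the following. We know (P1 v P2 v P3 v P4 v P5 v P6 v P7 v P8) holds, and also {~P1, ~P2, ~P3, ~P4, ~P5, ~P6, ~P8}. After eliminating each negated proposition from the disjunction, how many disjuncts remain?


Original disjuncts (8): P1, P2, P3, P4, P5, P6, P7, P8
Negated (eliminate): ~P1, ~P2, ~P3, ~P4, ~P5, ~P6, ~P8
Remaining disjuncts: P7
Count = 8 - 7 = 1

1


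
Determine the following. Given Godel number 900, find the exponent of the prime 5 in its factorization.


Factorize 900 by dividing by 5 repeatedly.
Division steps: 5 divides 900 exactly 2 time(s).
Exponent of 5 = 2

2


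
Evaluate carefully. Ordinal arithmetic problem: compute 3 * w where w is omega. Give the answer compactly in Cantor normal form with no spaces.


Compute 3 * w.
Ordinal * is associative and left-distributive over +, but NOT commutative; for finite n>1, n*w = w but w*n stays w*n.
For finite n>0, n * w = sup{n*k : k<w} = w. So 3 * w = w.
Result = w

w


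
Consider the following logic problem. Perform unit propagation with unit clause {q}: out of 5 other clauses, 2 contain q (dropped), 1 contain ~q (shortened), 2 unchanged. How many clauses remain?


Satisfied (removed): 2
Shortened (remain): 1
Unchanged (remain): 2
Remaining = 1 + 2 = 3

3


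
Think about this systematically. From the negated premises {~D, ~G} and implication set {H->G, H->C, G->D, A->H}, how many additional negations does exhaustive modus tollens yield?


Initial negated facts: {~D, ~G}
Apply modus tollens to closure:
  ~G and H->G  =>  ~H
  ~H and A->H  =>  ~A
Final negated: {~A, ~D, ~G, ~H}
New negations: {~A, ~H}
Count = 2

2


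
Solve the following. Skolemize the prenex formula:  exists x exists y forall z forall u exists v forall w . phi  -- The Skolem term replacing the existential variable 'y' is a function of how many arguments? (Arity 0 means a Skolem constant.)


Quantifier prefix: exists x exists y forall z forall u exists v forall w
'y' is existentially quantified at position 2.
No universal quantifiers precede it.
Skolem function arity = 0 (a Skolem constant)

0


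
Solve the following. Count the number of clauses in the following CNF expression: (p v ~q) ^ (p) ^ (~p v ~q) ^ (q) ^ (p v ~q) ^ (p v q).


A CNF formula is a conjunction of clauses.
Clauses are separated by ^.
Counting the conjuncts: 6 clauses.

6


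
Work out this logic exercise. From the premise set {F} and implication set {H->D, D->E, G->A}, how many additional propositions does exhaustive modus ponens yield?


Initial facts: {F}
Apply modus ponens to closure:
  (no implication fires)
Final known: {F}
New propositions: {(none)}
Count = 0

0


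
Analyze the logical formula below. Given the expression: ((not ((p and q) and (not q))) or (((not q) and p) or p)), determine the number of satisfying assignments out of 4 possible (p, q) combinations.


Check all 4 assignments:
p=0, q=0: 1
p=0, q=1: 1
p=1, q=0: 1
p=1, q=1: 1
Count of True = 4

4


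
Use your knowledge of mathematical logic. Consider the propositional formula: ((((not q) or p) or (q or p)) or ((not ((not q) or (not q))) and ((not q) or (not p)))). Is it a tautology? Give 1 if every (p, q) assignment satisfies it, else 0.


Check all 4 assignments:
p=0, q=0: 1
p=0, q=1: 1
p=1, q=0: 1
p=1, q=1: 1
Satisfying count = 4/4.
Tautology iff count = 4: yes.

1


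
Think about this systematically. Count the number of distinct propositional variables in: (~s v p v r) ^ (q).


Identify each variable that appears in the formula.
Variables found: p, q, r, s
Count = 4

4


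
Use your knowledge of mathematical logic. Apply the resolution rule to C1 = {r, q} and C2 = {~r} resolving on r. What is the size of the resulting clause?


Remove r from C1 and ~r from C2.
C1 remainder: {q}
C2 remainder: {}
Union (resolvent): {q}
Resolvent has 1 literal(s).

1


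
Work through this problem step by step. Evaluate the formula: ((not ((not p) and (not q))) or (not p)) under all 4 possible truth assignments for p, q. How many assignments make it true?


Check all 4 assignments:
p=0, q=0: 1
p=0, q=1: 1
p=1, q=0: 1
p=1, q=1: 1
Count of True = 4

4


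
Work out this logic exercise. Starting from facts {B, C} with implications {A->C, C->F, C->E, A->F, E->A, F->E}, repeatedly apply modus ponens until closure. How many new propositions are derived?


Initial facts: {B, C}
Apply modus ponens to closure:
  C and C->F  =>  F
  C and C->E  =>  E
  E and E->A  =>  A
Final known: {A, B, C, E, F}
New propositions: {A, E, F}
Count = 3

3


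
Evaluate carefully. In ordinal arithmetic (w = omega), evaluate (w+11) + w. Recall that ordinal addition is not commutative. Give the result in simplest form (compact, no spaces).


Compute (w+11) + w.
Ordinal + is associative but NOT commutative; for finite n>0, n + w = w but w + n stays w+n.
(w+11) + w = w + (11+w) = w + w = w*2 (the finite tail 11 is absorbed by the right w).
Result = w*2

w*2


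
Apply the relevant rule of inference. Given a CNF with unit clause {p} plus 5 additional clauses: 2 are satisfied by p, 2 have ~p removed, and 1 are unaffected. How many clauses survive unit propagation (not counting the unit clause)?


Satisfied (removed): 2
Shortened (remain): 2
Unchanged (remain): 1
Remaining = 2 + 1 = 3

3


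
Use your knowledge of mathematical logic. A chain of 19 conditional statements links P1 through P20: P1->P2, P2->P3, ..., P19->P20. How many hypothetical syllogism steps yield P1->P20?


With 19 implications in a chain connecting 20 propositions:
P1->P2, P2->P3, ..., P19->P20
Steps needed = (number of implications) - 1 = 19 - 1 = 18

18


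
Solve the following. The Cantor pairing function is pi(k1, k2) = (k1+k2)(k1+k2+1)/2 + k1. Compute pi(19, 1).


k1 + k2 = 20
(k1+k2)(k1+k2+1)/2 = 20 * 21 / 2 = 210
pi = 210 + 19 = 229

229


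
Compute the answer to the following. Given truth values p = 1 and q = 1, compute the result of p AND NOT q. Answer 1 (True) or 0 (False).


p = 1, q = 1
Operation: p AND NOT q
Evaluate: 1 AND NOT 1 = 0

0


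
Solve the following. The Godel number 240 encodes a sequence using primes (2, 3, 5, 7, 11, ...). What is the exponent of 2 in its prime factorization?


Factorize 240 by dividing by 2 repeatedly.
Division steps: 2 divides 240 exactly 4 time(s).
Exponent of 2 = 4

4


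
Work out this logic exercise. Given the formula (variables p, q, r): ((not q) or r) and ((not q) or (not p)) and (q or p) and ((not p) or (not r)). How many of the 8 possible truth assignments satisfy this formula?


Evaluate all 8 assignments for p, q, r:
p=0, q=0, r=0: 0
p=0, q=0, r=1: 0
p=0, q=1, r=0: 0
p=0, q=1, r=1: 1
p=1, q=0, r=0: 1
p=1, q=0, r=1: 0
p=1, q=1, r=0: 0
p=1, q=1, r=1: 0
Satisfying count = 2

2


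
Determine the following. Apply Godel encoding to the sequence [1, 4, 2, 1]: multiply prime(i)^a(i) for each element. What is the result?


Encode each element as an exponent of the corresponding prime:
  2^1 = 2
  3^4 = 81
  5^2 = 25
  7^1 = 7
Product = 2 * 81 * 25 * 7 = 28350

28350


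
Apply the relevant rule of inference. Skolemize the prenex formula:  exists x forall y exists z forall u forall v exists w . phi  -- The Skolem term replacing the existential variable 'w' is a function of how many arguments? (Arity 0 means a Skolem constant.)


Quantifier prefix: exists x forall y exists z forall u forall v exists w
'w' is existentially quantified at position 6.
Universal variables preceding it: y, u, v
Skolem function arity = 3

3


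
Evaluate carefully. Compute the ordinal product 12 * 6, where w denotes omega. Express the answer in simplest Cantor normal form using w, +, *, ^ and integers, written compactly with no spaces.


Compute 12 * 6.
Ordinal * is associative and left-distributive over +, but NOT commutative; for finite n>1, n*w = w but w*n stays w*n.
Both finite; ordinal * agrees with natural *: 12 * 6 = 72.
Result = 72

72


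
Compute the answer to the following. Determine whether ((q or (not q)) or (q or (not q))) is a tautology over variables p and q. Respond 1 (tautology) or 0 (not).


Check all 4 assignments:
p=0, q=0: 1
p=0, q=1: 1
p=1, q=0: 1
p=1, q=1: 1
Satisfying count = 4/4.
Tautology iff count = 4: yes.

1


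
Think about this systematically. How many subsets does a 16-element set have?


The power set of a set with n elements has 2^n elements.
|P(S)| = 2^16 = 65536

65536


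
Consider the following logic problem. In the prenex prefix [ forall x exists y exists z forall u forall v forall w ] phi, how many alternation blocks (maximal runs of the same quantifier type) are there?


Quantifier-type sequence: A E E A A A  (A=forall, E=exists)
Group into maximal same-type runs:
  Ax1 | Ex2 | Ax3
Number of blocks = 3

3


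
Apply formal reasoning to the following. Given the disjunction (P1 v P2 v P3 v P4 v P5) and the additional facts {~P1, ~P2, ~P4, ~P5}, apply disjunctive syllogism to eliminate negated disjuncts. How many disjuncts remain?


Original disjuncts (5): P1, P2, P3, P4, P5
Negated (eliminate): ~P1, ~P2, ~P4, ~P5
Remaining disjuncts: P3
Count = 5 - 4 = 1

1


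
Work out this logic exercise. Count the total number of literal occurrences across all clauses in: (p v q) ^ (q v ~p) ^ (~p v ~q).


Counting literals in each clause:
Clause 1: 2 literal(s)
Clause 2: 2 literal(s)
Clause 3: 2 literal(s)
Total = 6

6


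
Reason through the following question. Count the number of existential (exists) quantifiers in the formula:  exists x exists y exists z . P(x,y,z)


Quantifier prefix: exists x exists y exists z
Mark each quantifier type:
  E E E
Universal count = 0, Existential count = 3
Asked for existential (exists) quantifiers: 3

3


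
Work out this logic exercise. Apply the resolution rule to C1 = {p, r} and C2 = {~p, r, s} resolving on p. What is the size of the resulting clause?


Remove p from C1 and ~p from C2.
C1 remainder: {r}
C2 remainder: {r, s}
Union (resolvent): {r, s}
Resolvent has 2 literal(s).

2


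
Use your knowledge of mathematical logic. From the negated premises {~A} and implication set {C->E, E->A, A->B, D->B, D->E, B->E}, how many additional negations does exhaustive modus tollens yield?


Initial negated facts: {~A}
Apply modus tollens to closure:
  ~A and E->A  =>  ~E
  ~E and D->E  =>  ~D
  ~E and B->E  =>  ~B
  ~E and C->E  =>  ~C
Final negated: {~A, ~B, ~C, ~D, ~E}
New negations: {~B, ~C, ~D, ~E}
Count = 4

4


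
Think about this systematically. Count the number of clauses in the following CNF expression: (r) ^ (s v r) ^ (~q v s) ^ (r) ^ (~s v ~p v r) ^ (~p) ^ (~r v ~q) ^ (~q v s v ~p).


A CNF formula is a conjunction of clauses.
Clauses are separated by ^.
Counting the conjuncts: 8 clauses.

8


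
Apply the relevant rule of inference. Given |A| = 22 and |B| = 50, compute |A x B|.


The Cartesian product A x B contains all ordered pairs (a, b).
|A x B| = |A| * |B| = 22 * 50 = 1100

1100


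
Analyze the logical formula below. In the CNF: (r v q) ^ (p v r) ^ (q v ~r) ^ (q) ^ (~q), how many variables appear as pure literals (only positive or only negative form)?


Check each variable for pure literal status:
p: pure positive
q: mixed (not pure)
r: mixed (not pure)
Pure literal count = 1

1


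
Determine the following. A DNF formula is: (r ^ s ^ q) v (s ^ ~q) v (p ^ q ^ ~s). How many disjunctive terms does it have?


A DNF formula is a disjunction of terms (conjunctions).
Terms are separated by v.
Counting the disjuncts: 3 terms.

3


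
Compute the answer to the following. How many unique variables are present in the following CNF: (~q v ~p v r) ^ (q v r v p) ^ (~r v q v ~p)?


Identify each variable that appears in the formula.
Variables found: p, q, r
Count = 3

3


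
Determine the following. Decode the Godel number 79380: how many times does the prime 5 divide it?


Factorize 79380 by dividing by 5 repeatedly.
Division steps: 5 divides 79380 exactly 1 time(s).
Exponent of 5 = 1

1


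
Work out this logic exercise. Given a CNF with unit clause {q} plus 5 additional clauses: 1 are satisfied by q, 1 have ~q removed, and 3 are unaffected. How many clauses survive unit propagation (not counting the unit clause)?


Satisfied (removed): 1
Shortened (remain): 1
Unchanged (remain): 3
Remaining = 1 + 3 = 4

4


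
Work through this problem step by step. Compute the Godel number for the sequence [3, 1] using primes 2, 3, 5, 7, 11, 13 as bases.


Encode each element as an exponent of the corresponding prime:
  2^3 = 8
  3^1 = 3
Product = 8 * 3 = 24

24


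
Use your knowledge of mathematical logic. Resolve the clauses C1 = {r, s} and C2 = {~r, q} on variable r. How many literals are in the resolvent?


Remove r from C1 and ~r from C2.
C1 remainder: {s}
C2 remainder: {q}
Union (resolvent): {q, s}
Resolvent has 2 literal(s).

2


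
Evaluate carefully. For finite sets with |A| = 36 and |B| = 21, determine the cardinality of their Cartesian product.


The Cartesian product A x B contains all ordered pairs (a, b).
|A x B| = |A| * |B| = 36 * 21 = 756

756


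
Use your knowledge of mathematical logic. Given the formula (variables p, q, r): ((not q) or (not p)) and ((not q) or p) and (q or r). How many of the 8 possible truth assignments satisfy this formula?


Evaluate all 8 assignments for p, q, r:
p=0, q=0, r=0: 0
p=0, q=0, r=1: 1
p=0, q=1, r=0: 0
p=0, q=1, r=1: 0
p=1, q=0, r=0: 0
p=1, q=0, r=1: 1
p=1, q=1, r=0: 0
p=1, q=1, r=1: 0
Satisfying count = 2

2


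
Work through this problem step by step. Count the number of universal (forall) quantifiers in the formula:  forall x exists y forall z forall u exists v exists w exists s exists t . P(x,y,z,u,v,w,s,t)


Quantifier prefix: forall x exists y forall z forall u exists v exists w exists s exists t
Mark each quantifier type:
  U E U U E E E E
Universal count = 3, Existential count = 5
Asked for universal (forall) quantifiers: 3

3


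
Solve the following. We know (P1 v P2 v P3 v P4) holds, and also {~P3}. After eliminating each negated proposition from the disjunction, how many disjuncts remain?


Original disjuncts (4): P1, P2, P3, P4
Negated (eliminate): ~P3
Remaining disjuncts: P1, P2, P4
Count = 4 - 1 = 3

3


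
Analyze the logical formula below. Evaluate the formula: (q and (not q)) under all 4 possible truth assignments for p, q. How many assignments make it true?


Check all 4 assignments:
p=0, q=0: 0
p=0, q=1: 0
p=1, q=0: 0
p=1, q=1: 0
Count of True = 0

0


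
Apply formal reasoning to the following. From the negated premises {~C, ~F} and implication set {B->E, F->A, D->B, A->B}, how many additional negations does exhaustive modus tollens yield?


Initial negated facts: {~C, ~F}
Apply modus tollens to closure:
  (no implication fires)
Final negated: {~C, ~F}
New negations: {(none)}
Count = 0

0


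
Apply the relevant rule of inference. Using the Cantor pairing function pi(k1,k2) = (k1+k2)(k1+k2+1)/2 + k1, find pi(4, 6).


k1 + k2 = 10
(k1+k2)(k1+k2+1)/2 = 10 * 11 / 2 = 55
pi = 55 + 4 = 59

59


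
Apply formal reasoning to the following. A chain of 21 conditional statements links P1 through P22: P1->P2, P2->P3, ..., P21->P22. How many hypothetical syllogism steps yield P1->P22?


With 21 implications in a chain connecting 22 propositions:
P1->P2, P2->P3, ..., P21->P22
Steps needed = (number of implications) - 1 = 21 - 1 = 20

20


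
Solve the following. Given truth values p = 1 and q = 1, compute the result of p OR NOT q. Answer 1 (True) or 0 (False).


p = 1, q = 1
Operation: p OR NOT q
Evaluate: 1 OR NOT 1 = 1

1


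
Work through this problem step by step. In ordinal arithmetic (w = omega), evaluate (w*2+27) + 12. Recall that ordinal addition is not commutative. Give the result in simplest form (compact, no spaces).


Compute (w*2+27) + 12.
Ordinal + is associative but NOT commutative; for finite n>0, n + w = w but w + n stays w+n.
By associativity: (w*2+27) + 12 = w*2 + (27+12) = w*2+39.
Result = w*2+39

w*2+39


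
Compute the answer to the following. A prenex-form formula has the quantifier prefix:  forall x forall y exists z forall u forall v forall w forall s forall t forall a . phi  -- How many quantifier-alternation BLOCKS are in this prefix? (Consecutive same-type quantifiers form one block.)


Quantifier-type sequence: A A E A A A A A A  (A=forall, E=exists)
Group into maximal same-type runs:
  Ax2 | Ex1 | Ax6
Number of blocks = 3

3


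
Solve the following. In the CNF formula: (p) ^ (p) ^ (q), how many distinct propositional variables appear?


Identify each variable that appears in the formula.
Variables found: p, q
Count = 2

2


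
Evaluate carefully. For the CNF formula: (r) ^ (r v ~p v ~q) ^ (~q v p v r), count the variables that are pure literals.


Check each variable for pure literal status:
p: mixed (not pure)
q: pure negative
r: pure positive
Pure literal count = 2

2


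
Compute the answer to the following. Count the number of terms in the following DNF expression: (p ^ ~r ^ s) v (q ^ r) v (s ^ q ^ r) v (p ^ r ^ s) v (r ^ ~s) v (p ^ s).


A DNF formula is a disjunction of terms (conjunctions).
Terms are separated by v.
Counting the disjuncts: 6 terms.

6


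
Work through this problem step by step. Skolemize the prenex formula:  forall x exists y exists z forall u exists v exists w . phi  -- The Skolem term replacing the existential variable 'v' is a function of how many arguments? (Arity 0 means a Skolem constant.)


Quantifier prefix: forall x exists y exists z forall u exists v exists w
'v' is existentially quantified at position 5.
Universal variables preceding it: x, u
Skolem function arity = 2

2


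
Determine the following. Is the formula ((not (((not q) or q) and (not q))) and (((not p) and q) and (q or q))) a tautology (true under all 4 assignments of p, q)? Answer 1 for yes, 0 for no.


Check all 4 assignments:
p=0, q=0: 0
p=0, q=1: 1
p=1, q=0: 0
p=1, q=1: 0
Satisfying count = 1/4.
Tautology iff count = 4: no.

0


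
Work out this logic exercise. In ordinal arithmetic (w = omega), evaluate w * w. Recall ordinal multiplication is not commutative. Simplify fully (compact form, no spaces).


Compute w * w.
Ordinal * is associative and left-distributive over +, but NOT commutative; for finite n>1, n*w = w but w*n stays w*n.
w * w = w^2 by definition.
Result = w^2

w^2


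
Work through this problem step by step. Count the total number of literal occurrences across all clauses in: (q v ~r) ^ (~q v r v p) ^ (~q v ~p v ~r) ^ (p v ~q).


Counting literals in each clause:
Clause 1: 2 literal(s)
Clause 2: 3 literal(s)
Clause 3: 3 literal(s)
Clause 4: 2 literal(s)
Total = 10

10


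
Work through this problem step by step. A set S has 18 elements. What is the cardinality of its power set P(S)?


The power set of a set with n elements has 2^n elements.
|P(S)| = 2^18 = 262144

262144


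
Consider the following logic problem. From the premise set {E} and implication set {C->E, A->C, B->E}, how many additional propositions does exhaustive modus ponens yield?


Initial facts: {E}
Apply modus ponens to closure:
  (no implication fires)
Final known: {E}
New propositions: {(none)}
Count = 0

0


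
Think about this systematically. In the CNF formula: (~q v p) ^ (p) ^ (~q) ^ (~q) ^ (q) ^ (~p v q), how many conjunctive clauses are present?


A CNF formula is a conjunction of clauses.
Clauses are separated by ^.
Counting the conjuncts: 6 clauses.

6


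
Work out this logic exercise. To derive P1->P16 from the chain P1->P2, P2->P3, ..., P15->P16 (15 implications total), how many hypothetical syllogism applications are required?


With 15 implications in a chain connecting 16 propositions:
P1->P2, P2->P3, ..., P15->P16
Steps needed = (number of implications) - 1 = 15 - 1 = 14

14


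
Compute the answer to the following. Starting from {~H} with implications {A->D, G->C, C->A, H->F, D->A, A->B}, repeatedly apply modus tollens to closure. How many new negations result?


Initial negated facts: {~H}
Apply modus tollens to closure:
  (no implication fires)
Final negated: {~H}
New negations: {(none)}
Count = 0

0


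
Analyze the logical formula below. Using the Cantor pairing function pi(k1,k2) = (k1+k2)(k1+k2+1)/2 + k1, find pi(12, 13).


k1 + k2 = 25
(k1+k2)(k1+k2+1)/2 = 25 * 26 / 2 = 325
pi = 325 + 12 = 337

337


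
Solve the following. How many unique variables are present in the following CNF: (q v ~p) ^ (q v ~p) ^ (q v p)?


Identify each variable that appears in the formula.
Variables found: p, q
Count = 2

2


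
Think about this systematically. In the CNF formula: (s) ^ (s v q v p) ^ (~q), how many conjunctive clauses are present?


A CNF formula is a conjunction of clauses.
Clauses are separated by ^.
Counting the conjuncts: 3 clauses.

3


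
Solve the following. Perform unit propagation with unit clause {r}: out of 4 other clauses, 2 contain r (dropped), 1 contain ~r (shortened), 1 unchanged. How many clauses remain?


Satisfied (removed): 2
Shortened (remain): 1
Unchanged (remain): 1
Remaining = 1 + 1 = 2

2


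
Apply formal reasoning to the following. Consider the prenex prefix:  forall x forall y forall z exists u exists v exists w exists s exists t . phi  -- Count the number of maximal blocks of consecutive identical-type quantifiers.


Quantifier-type sequence: A A A E E E E E  (A=forall, E=exists)
Group into maximal same-type runs:
  Ax3 | Ex5
Number of blocks = 2

2


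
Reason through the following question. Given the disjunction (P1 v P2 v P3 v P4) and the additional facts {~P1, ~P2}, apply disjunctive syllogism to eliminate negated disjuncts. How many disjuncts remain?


Original disjuncts (4): P1, P2, P3, P4
Negated (eliminate): ~P1, ~P2
Remaining disjuncts: P3, P4
Count = 4 - 2 = 2

2


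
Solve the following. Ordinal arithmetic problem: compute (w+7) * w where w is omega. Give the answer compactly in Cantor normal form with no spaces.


Compute (w+7) * w.
Ordinal * is associative and left-distributive over +, but NOT commutative; for finite n>1, n*w = w but w*n stays w*n.
(w+7) * w = sup{(w+7)*k : k<w} = sup{w*k+7} = w^2 (the +7 tail is absorbed in the limit).
Result = w^2

w^2


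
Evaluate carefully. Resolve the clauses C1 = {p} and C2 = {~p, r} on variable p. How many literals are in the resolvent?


Remove p from C1 and ~p from C2.
C1 remainder: {}
C2 remainder: {r}
Union (resolvent): {r}
Resolvent has 1 literal(s).

1


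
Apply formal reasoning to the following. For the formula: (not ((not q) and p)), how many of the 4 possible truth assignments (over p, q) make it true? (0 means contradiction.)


Check all 4 assignments:
p=0, q=0: 1
p=0, q=1: 1
p=1, q=0: 0
p=1, q=1: 1
Count of True = 3

3


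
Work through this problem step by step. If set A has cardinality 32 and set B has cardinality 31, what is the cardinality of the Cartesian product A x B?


The Cartesian product A x B contains all ordered pairs (a, b).
|A x B| = |A| * |B| = 32 * 31 = 992

992


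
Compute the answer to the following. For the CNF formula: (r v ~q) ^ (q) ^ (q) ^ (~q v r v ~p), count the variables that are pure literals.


Check each variable for pure literal status:
p: pure negative
q: mixed (not pure)
r: pure positive
Pure literal count = 2

2


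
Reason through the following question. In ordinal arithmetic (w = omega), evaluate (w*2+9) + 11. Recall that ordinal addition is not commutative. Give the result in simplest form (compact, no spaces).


Compute (w*2+9) + 11.
Ordinal + is associative but NOT commutative; for finite n>0, n + w = w but w + n stays w+n.
By associativity: (w*2+9) + 11 = w*2 + (9+11) = w*2+20.
Result = w*2+20

w*2+20


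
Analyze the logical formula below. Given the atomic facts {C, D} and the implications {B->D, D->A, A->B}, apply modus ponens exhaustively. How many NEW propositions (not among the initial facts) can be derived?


Initial facts: {C, D}
Apply modus ponens to closure:
  D and D->A  =>  A
  A and A->B  =>  B
Final known: {A, B, C, D}
New propositions: {A, B}
Count = 2

2


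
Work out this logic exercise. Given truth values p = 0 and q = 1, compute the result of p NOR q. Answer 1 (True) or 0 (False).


p = 0, q = 1
Operation: p NOR q
Evaluate: 0 NOR 1 = 0

0


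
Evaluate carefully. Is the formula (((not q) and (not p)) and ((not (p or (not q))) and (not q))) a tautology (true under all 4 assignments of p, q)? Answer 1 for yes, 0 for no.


Check all 4 assignments:
p=0, q=0: 0
p=0, q=1: 0
p=1, q=0: 0
p=1, q=1: 0
Satisfying count = 0/4.
Tautology iff count = 4: no.

0


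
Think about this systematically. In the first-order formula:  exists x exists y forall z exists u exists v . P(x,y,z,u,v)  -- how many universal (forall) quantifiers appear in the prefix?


Quantifier prefix: exists x exists y forall z exists u exists v
Mark each quantifier type:
  E E U E E
Universal count = 1, Existential count = 4
Asked for universal (forall) quantifiers: 1

1


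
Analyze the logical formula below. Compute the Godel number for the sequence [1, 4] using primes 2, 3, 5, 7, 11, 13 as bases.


Encode each element as an exponent of the corresponding prime:
  2^1 = 2
  3^4 = 81
Product = 2 * 81 = 162

162


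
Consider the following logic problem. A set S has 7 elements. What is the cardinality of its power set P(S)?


The power set of a set with n elements has 2^n elements.
|P(S)| = 2^7 = 128

128


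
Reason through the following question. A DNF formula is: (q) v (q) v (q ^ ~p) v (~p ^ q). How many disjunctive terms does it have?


A DNF formula is a disjunction of terms (conjunctions).
Terms are separated by v.
Counting the disjuncts: 4 terms.

4


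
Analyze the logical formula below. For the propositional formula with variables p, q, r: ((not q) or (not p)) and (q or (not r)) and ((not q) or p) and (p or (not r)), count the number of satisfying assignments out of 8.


Evaluate all 8 assignments for p, q, r:
p=0, q=0, r=0: 1
p=0, q=0, r=1: 0
p=0, q=1, r=0: 0
p=0, q=1, r=1: 0
p=1, q=0, r=0: 1
p=1, q=0, r=1: 0
p=1, q=1, r=0: 0
p=1, q=1, r=1: 0
Satisfying count = 2

2


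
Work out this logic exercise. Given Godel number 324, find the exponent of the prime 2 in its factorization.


Factorize 324 by dividing by 2 repeatedly.
Division steps: 2 divides 324 exactly 2 time(s).
Exponent of 2 = 2

2


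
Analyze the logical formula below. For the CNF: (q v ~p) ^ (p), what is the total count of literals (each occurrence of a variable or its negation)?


Counting literals in each clause:
Clause 1: 2 literal(s)
Clause 2: 1 literal(s)
Total = 3

3


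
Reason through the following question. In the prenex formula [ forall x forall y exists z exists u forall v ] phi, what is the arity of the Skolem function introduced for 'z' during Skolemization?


Quantifier prefix: forall x forall y exists z exists u forall v
'z' is existentially quantified at position 3.
Universal variables preceding it: x, y
Skolem function arity = 2

2


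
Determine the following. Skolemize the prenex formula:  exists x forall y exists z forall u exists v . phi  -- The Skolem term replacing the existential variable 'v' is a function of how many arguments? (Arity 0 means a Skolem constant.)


Quantifier prefix: exists x forall y exists z forall u exists v
'v' is existentially quantified at position 5.
Universal variables preceding it: y, u
Skolem function arity = 2

2


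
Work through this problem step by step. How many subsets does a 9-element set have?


The power set of a set with n elements has 2^n elements.
|P(S)| = 2^9 = 512

512


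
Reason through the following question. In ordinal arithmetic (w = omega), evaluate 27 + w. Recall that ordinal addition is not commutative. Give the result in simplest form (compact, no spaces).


Compute 27 + w.
Ordinal + is associative but NOT commutative; for finite n>0, n + w = w but w + n stays w+n.
Any finite left addend is absorbed by w on the right: 27 + w = w.
Result = w

w


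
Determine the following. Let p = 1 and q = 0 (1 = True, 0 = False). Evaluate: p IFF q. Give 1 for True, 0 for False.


p = 1, q = 0
Operation: p IFF q
Evaluate: 1 IFF 0 = 0

0


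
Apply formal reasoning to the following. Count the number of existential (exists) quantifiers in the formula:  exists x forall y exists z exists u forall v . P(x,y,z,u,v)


Quantifier prefix: exists x forall y exists z exists u forall v
Mark each quantifier type:
  E U E E U
Universal count = 2, Existential count = 3
Asked for existential (exists) quantifiers: 3

3


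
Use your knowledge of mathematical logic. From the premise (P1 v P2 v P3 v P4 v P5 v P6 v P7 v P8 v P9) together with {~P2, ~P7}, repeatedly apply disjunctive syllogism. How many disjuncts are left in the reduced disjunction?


Original disjuncts (9): P1, P2, P3, P4, P5, P6, P7, P8, P9
Negated (eliminate): ~P2, ~P7
Remaining disjuncts: P1, P3, P4, P5, P6, P8, P9
Count = 9 - 2 = 7

7


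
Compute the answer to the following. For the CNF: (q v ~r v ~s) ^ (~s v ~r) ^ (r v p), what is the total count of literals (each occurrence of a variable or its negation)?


Counting literals in each clause:
Clause 1: 3 literal(s)
Clause 2: 2 literal(s)
Clause 3: 2 literal(s)
Total = 7

7


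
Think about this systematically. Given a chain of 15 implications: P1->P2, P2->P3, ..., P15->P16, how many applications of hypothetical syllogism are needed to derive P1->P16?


With 15 implications in a chain connecting 16 propositions:
P1->P2, P2->P3, ..., P15->P16
Steps needed = (number of implications) - 1 = 15 - 1 = 14

14


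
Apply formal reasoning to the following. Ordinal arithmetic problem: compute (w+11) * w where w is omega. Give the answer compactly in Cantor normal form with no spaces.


Compute (w+11) * w.
Ordinal * is associative and left-distributive over +, but NOT commutative; for finite n>1, n*w = w but w*n stays w*n.
(w+11) * w = sup{(w+11)*k : k<w} = sup{w*k+11} = w^2 (the +11 tail is absorbed in the limit).
Result = w^2

w^2


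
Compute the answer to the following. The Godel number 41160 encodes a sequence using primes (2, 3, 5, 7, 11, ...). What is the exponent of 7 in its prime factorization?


Factorize 41160 by dividing by 7 repeatedly.
Division steps: 7 divides 41160 exactly 3 time(s).
Exponent of 7 = 3

3


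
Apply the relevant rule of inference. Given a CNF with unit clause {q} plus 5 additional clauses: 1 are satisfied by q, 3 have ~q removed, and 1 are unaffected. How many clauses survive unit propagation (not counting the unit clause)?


Satisfied (removed): 1
Shortened (remain): 3
Unchanged (remain): 1
Remaining = 3 + 1 = 4

4


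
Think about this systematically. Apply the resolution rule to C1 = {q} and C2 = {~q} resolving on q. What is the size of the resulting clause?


Remove q from C1 and ~q from C2.
C1 remainder: {}
C2 remainder: {}
Union (resolvent): {} (empty clause)
Resolvent has 0 literal(s).

0


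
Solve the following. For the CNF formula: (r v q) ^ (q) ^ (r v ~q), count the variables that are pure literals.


Check each variable for pure literal status:
p: absent (not pure)
q: mixed (not pure)
r: pure positive
Pure literal count = 1

1


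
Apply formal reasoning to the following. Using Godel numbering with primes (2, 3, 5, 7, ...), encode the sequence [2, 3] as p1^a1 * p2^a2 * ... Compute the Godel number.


Encode each element as an exponent of the corresponding prime:
  2^2 = 4
  3^3 = 27
Product = 4 * 27 = 108

108


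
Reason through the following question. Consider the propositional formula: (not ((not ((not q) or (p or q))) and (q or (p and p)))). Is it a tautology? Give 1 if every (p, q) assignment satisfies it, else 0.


Check all 4 assignments:
p=0, q=0: 1
p=0, q=1: 1
p=1, q=0: 1
p=1, q=1: 1
Satisfying count = 4/4.
Tautology iff count = 4: yes.

1


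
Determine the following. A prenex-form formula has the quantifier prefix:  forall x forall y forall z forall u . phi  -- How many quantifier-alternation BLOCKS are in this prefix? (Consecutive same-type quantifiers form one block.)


Quantifier-type sequence: A A A A  (A=forall, E=exists)
Group into maximal same-type runs:
  Ax4
Number of blocks = 1

1


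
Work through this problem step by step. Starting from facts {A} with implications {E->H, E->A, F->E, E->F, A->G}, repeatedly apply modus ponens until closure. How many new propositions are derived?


Initial facts: {A}
Apply modus ponens to closure:
  A and A->G  =>  G
Final known: {A, G}
New propositions: {G}
Count = 1

1


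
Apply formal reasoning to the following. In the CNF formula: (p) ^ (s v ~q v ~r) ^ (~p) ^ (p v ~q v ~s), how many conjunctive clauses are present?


A CNF formula is a conjunction of clauses.
Clauses are separated by ^.
Counting the conjuncts: 4 clauses.

4


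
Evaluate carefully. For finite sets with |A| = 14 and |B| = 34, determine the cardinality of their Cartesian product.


The Cartesian product A x B contains all ordered pairs (a, b).
|A x B| = |A| * |B| = 14 * 34 = 476

476


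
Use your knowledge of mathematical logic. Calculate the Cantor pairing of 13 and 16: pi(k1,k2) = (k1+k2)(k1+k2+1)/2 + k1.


k1 + k2 = 29
(k1+k2)(k1+k2+1)/2 = 29 * 30 / 2 = 435
pi = 435 + 13 = 448

448


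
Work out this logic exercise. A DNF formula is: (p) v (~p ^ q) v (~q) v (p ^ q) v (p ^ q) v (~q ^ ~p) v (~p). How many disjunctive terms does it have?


A DNF formula is a disjunction of terms (conjunctions).
Terms are separated by v.
Counting the disjuncts: 7 terms.

7


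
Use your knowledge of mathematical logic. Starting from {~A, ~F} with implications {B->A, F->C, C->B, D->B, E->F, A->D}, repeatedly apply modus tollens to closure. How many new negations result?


Initial negated facts: {~A, ~F}
Apply modus tollens to closure:
  ~A and B->A  =>  ~B
  ~B and C->B  =>  ~C
  ~B and D->B  =>  ~D
  ~F and E->F  =>  ~E
Final negated: {~A, ~B, ~C, ~D, ~E, ~F}
New negations: {~B, ~C, ~D, ~E}
Count = 4

4


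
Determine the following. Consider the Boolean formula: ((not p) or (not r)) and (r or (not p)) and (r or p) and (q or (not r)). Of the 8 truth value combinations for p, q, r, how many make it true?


Evaluate all 8 assignments for p, q, r:
p=0, q=0, r=0: 0
p=0, q=0, r=1: 0
p=0, q=1, r=0: 0
p=0, q=1, r=1: 1
p=1, q=0, r=0: 0
p=1, q=0, r=1: 0
p=1, q=1, r=0: 0
p=1, q=1, r=1: 0
Satisfying count = 1

1


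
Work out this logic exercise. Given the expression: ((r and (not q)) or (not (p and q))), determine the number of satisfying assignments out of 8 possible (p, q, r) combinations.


Check all 8 assignments:
p=0, q=0, r=0: 1
p=0, q=0, r=1: 1
p=0, q=1, r=0: 1
p=0, q=1, r=1: 1
p=1, q=0, r=0: 1
p=1, q=0, r=1: 1
p=1, q=1, r=0: 0
p=1, q=1, r=1: 0
Count of True = 6

6


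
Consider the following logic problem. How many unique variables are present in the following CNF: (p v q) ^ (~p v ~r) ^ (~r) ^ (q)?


Identify each variable that appears in the formula.
Variables found: p, q, r
Count = 3

3


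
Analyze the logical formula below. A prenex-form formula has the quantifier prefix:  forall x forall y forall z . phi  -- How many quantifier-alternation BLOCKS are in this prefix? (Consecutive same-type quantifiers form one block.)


Quantifier-type sequence: A A A  (A=forall, E=exists)
Group into maximal same-type runs:
  Ax3
Number of blocks = 1

1


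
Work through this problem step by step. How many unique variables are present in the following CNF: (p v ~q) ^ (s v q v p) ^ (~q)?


Identify each variable that appears in the formula.
Variables found: p, q, s
Count = 3

3


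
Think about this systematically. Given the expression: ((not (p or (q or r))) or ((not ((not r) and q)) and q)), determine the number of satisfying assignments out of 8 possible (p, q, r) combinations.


Check all 8 assignments:
p=0, q=0, r=0: 1
p=0, q=0, r=1: 0
p=0, q=1, r=0: 0
p=0, q=1, r=1: 1
p=1, q=0, r=0: 0
p=1, q=0, r=1: 0
p=1, q=1, r=0: 0
p=1, q=1, r=1: 1
Count of True = 3

3


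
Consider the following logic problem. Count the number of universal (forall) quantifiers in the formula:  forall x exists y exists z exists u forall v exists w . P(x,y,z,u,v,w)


Quantifier prefix: forall x exists y exists z exists u forall v exists w
Mark each quantifier type:
  U E E E U E
Universal count = 2, Existential count = 4
Asked for universal (forall) quantifiers: 2

2


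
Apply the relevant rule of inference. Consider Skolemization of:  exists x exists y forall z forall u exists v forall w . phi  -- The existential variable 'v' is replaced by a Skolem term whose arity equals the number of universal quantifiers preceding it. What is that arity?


Quantifier prefix: exists x exists y forall z forall u exists v forall w
'v' is existentially quantified at position 5.
Universal variables preceding it: z, u
Skolem function arity = 2

2


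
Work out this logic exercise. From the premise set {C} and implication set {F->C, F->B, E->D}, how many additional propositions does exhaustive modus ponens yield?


Initial facts: {C}
Apply modus ponens to closure:
  (no implication fires)
Final known: {C}
New propositions: {(none)}
Count = 0

0


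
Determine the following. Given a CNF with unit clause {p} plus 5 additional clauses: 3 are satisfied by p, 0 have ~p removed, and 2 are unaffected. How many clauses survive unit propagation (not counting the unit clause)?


Satisfied (removed): 3
Shortened (remain): 0
Unchanged (remain): 2
Remaining = 0 + 2 = 2

2


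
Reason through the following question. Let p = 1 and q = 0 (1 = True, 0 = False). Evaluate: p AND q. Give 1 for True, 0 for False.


p = 1, q = 0
Operation: p AND q
Evaluate: 1 AND 0 = 0

0
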